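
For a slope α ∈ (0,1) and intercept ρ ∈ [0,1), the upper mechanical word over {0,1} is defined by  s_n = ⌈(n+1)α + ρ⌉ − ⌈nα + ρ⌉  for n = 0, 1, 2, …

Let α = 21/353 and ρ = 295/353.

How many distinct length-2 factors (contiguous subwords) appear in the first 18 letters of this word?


t_n = ⌈(n·21+295)/353⌉ for n = 0 … 18:
  n=0…9: ⌈295/353⌉=1 ⌈316/353⌉=1 ⌈337/353⌉=1 ⌈358/353⌉=2 ⌈379/353⌉=2 ⌈400/353⌉=2 ⌈421/353⌉=2 ⌈442/353⌉=2 ⌈463/353⌉=2 ⌈484/353⌉=2
  n=10…18: ⌈505/353⌉=2 ⌈526/353⌉=2 ⌈547/353⌉=2 ⌈568/353⌉=2 ⌈589/353⌉=2 ⌈610/353⌉=2 ⌈631/353⌉=2 ⌈652/353⌉=2 ⌈673/353⌉=2
s_n = t_(n+1) − t_n for n = 0 … 17 gives
prefix = 001000000000000000
slide a length-2 window over [0..1] … [16..17] (17 windows); first occurrence of each distinct factor:
  [  0..  1] 00
  [  1..  2] 01
  [  2..  3] 10
  (the other 14 windows repeat one of these)
distinct factors: {00, 01, 10}
count = 3  (Sturmian bound for length 2 is 3)

3


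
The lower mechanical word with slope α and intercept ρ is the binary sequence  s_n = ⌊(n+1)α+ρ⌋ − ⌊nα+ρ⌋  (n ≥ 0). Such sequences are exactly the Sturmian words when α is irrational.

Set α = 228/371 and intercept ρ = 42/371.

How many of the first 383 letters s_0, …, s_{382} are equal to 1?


235

#1s = Σ_{n=0}^{382} s_n = Σ_{n=0}^{382} (⌊(n+1)α+ρ⌋ − ⌊nα+ρ⌋)
the sum telescopes: every ⌊nα+ρ⌋ with 0 < n < 383 appears once with + and once with −, leaving ⌊383α+ρ⌋ − ⌊0·α+ρ⌋
383α + ρ = (383·228 + 42) / 371 = 87366/371
ρ = 42/371
⌊87366/371⌋ = 235,  ⌊42/371⌋ = 0
#1s = 235 − 0 = 235


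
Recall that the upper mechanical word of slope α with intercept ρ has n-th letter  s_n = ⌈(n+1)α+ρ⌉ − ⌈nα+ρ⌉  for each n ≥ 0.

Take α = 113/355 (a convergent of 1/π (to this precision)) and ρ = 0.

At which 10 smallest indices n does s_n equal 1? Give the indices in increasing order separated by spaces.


0 3 6 9 12 15 18 21 25 28

n=0: ⌈113/355⌉−⌈0/355⌉ = 1−0 = 1  ← one
n=1: ⌈226/355⌉−⌈113/355⌉ = 1−1 = 0
n=2: ⌈339/355⌉−⌈226/355⌉ = 1−1 = 0
n=3: ⌈452/355⌉−⌈339/355⌉ = 2−1 = 1  ← one
n=4: ⌈565/355⌉−⌈452/355⌉ = 2−2 = 0
n=5: ⌈678/355⌉−⌈565/355⌉ = 2−2 = 0
n=6: ⌈791/355⌉−⌈678/355⌉ = 3−2 = 1  ← one
n=7: ⌈904/355⌉−⌈791/355⌉ = 3−3 = 0
n=8: ⌈1017/355⌉−⌈904/355⌉ = 3−3 = 0
n=9: ⌈1130/355⌉−⌈1017/355⌉ = 4−3 = 1  ← one
n=10: ⌈1243/355⌉−⌈1130/355⌉ = 4−4 = 0
n=11: ⌈1356/355⌉−⌈1243/355⌉ = 4−4 = 0
n=12: ⌈1469/355⌉−⌈1356/355⌉ = 5−4 = 1  ← one
n=13: ⌈1582/355⌉−⌈1469/355⌉ = 5−5 = 0
n=14: ⌈1695/355⌉−⌈1582/355⌉ = 5−5 = 0
n=15: ⌈1808/355⌉−⌈1695/355⌉ = 6−5 = 1  ← one
n=16: ⌈1921/355⌉−⌈1808/355⌉ = 6−6 = 0
n=17: ⌈2034/355⌉−⌈1921/355⌉ = 6−6 = 0
n=18: ⌈2147/355⌉−⌈2034/355⌉ = 7−6 = 1  ← one
n=19: ⌈2260/355⌉−⌈2147/355⌉ = 7−7 = 0
n=20: ⌈2373/355⌉−⌈2260/355⌉ = 7−7 = 0
n=21: ⌈2486/355⌉−⌈2373/355⌉ = 8−7 = 1  ← one
n=22: ⌈2599/355⌉−⌈2486/355⌉ = 8−8 = 0
n=23: ⌈2712/355⌉−⌈2599/355⌉ = 8−8 = 0
n=24: ⌈2825/355⌉−⌈2712/355⌉ = 8−8 = 0
n=25: ⌈2938/355⌉−⌈2825/355⌉ = 9−8 = 1  ← one
n=26: ⌈3051/355⌉−⌈2938/355⌉ = 9−9 = 0
n=27: ⌈3164/355⌉−⌈3051/355⌉ = 9−9 = 0
n=28: ⌈3277/355⌉−⌈3164/355⌉ = 10−9 = 1  ← one
positions of the first 10 ones: 0 3 6 9 12 15 18 21 25 28


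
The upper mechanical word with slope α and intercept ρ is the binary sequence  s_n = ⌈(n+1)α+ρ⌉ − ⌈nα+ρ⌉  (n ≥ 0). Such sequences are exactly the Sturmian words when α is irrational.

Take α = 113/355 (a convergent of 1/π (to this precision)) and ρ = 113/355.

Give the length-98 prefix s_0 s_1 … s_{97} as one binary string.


n=0: ⌈(1·113+113)/355⌉ − ⌈(0·113+113)/355⌉ = ⌈226/355⌉ − ⌈113/355⌉ = 1 − 1 = 0
n=1: ⌈(2·113+113)/355⌉ − ⌈(1·113+113)/355⌉ = ⌈339/355⌉ − ⌈226/355⌉ = 1 − 1 = 0
n=2: ⌈(3·113+113)/355⌉ − ⌈(2·113+113)/355⌉ = ⌈452/355⌉ − ⌈339/355⌉ = 2 − 1 = 1
n=3: ⌈(4·113+113)/355⌉ − ⌈(3·113+113)/355⌉ = ⌈565/355⌉ − ⌈452/355⌉ = 2 − 2 = 0
n=4: ⌈(5·113+113)/355⌉ − ⌈(4·113+113)/355⌉ = ⌈678/355⌉ − ⌈565/355⌉ = 2 − 2 = 0
n=5: ⌈(6·113+113)/355⌉ − ⌈(5·113+113)/355⌉ = ⌈791/355⌉ − ⌈678/355⌉ = 3 − 2 = 1
n=6: ⌈(7·113+113)/355⌉ − ⌈(6·113+113)/355⌉ = ⌈904/355⌉ − ⌈791/355⌉ = 3 − 3 = 0
n=7: ⌈(8·113+113)/355⌉ − ⌈(7·113+113)/355⌉ = ⌈1017/355⌉ − ⌈904/355⌉ = 3 − 3 = 0
n=8: ⌈(9·113+113)/355⌉ − ⌈(8·113+113)/355⌉ = ⌈1130/355⌉ − ⌈1017/355⌉ = 4 − 3 = 1
n=9: ⌈(10·113+113)/355⌉ − ⌈(9·113+113)/355⌉ = ⌈1243/355⌉ − ⌈1130/355⌉ = 4 − 4 = 0
n=10: ⌈(11·113+113)/355⌉ − ⌈(10·113+113)/355⌉ = ⌈1356/355⌉ − ⌈1243/355⌉ = 4 − 4 = 0
n=11: ⌈(12·113+113)/355⌉ − ⌈(11·113+113)/355⌉ = ⌈1469/355⌉ − ⌈1356/355⌉ = 5 − 4 = 1
n=12: ⌈(13·113+113)/355⌉ − ⌈(12·113+113)/355⌉ = ⌈1582/355⌉ − ⌈1469/355⌉ = 5 − 5 = 0
n=13: ⌈(14·113+113)/355⌉ − ⌈(13·113+113)/355⌉ = ⌈1695/355⌉ − ⌈1582/355⌉ = 5 − 5 = 0
n=14: ⌈(15·113+113)/355⌉ − ⌈(14·113+113)/355⌉ = ⌈1808/355⌉ − ⌈1695/355⌉ = 6 − 5 = 1
n=15: ⌈(16·113+113)/355⌉ − ⌈(15·113+113)/355⌉ = ⌈1921/355⌉ − ⌈1808/355⌉ = 6 − 6 = 0
n=16: ⌈(17·113+113)/355⌉ − ⌈(16·113+113)/355⌉ = ⌈2034/355⌉ − ⌈1921/355⌉ = 6 − 6 = 0
n=17: ⌈(18·113+113)/355⌉ − ⌈(17·113+113)/355⌉ = ⌈2147/355⌉ − ⌈2034/355⌉ = 7 − 6 = 1
n=18: ⌈(19·113+113)/355⌉ − ⌈(18·113+113)/355⌉ = ⌈2260/355⌉ − ⌈2147/355⌉ = 7 − 7 = 0
n=19: ⌈(20·113+113)/355⌉ − ⌈(19·113+113)/355⌉ = ⌈2373/355⌉ − ⌈2260/355⌉ = 7 − 7 = 0
n=20: ⌈(21·113+113)/355⌉ − ⌈(20·113+113)/355⌉ = ⌈2486/355⌉ − ⌈2373/355⌉ = 8 − 7 = 1
n=21: ⌈(22·113+113)/355⌉ − ⌈(21·113+113)/355⌉ = ⌈2599/355⌉ − ⌈2486/355⌉ = 8 − 8 = 0
n=22: ⌈(23·113+113)/355⌉ − ⌈(22·113+113)/355⌉ = ⌈2712/355⌉ − ⌈2599/355⌉ = 8 − 8 = 0
n=23: ⌈(24·113+113)/355⌉ − ⌈(23·113+113)/355⌉ = ⌈2825/355⌉ − ⌈2712/355⌉ = 8 − 8 = 0
n=24: ⌈(25·113+113)/355⌉ − ⌈(24·113+113)/355⌉ = ⌈2938/355⌉ − ⌈2825/355⌉ = 9 − 8 = 1
n=25: ⌈(26·113+113)/355⌉ − ⌈(25·113+113)/355⌉ = ⌈3051/355⌉ − ⌈2938/355⌉ = 9 − 9 = 0
n=26: ⌈(27·113+113)/355⌉ − ⌈(26·113+113)/355⌉ = ⌈3164/355⌉ − ⌈3051/355⌉ = 9 − 9 = 0
n=27: ⌈(28·113+113)/355⌉ − ⌈(27·113+113)/355⌉ = ⌈3277/355⌉ − ⌈3164/355⌉ = 10 − 9 = 1
n=28: ⌈(29·113+113)/355⌉ − ⌈(28·113+113)/355⌉ = ⌈3390/355⌉ − ⌈3277/355⌉ = 10 − 10 = 0
n=29: ⌈(30·113+113)/355⌉ − ⌈(29·113+113)/355⌉ = ⌈3503/355⌉ − ⌈3390/355⌉ = 10 − 10 = 0
n=30: ⌈(31·113+113)/355⌉ − ⌈(30·113+113)/355⌉ = ⌈3616/355⌉ − ⌈3503/355⌉ = 11 − 10 = 1
n=31: ⌈(32·113+113)/355⌉ − ⌈(31·113+113)/355⌉ = ⌈3729/355⌉ − ⌈3616/355⌉ = 11 − 11 = 0
n=32: ⌈(33·113+113)/355⌉ − ⌈(32·113+113)/355⌉ = ⌈3842/355⌉ − ⌈3729/355⌉ = 11 − 11 = 0
n=33: ⌈(34·113+113)/355⌉ − ⌈(33·113+113)/355⌉ = ⌈3955/355⌉ − ⌈3842/355⌉ = 12 − 11 = 1
n=34: ⌈(35·113+113)/355⌉ − ⌈(34·113+113)/355⌉ = ⌈4068/355⌉ − ⌈3955/355⌉ = 12 − 12 = 0
n=35: ⌈(36·113+113)/355⌉ − ⌈(35·113+113)/355⌉ = ⌈4181/355⌉ − ⌈4068/355⌉ = 12 − 12 = 0
n=36: ⌈(37·113+113)/355⌉ − ⌈(36·113+113)/355⌉ = ⌈4294/355⌉ − ⌈4181/355⌉ = 13 − 12 = 1
n=37: ⌈(38·113+113)/355⌉ − ⌈(37·113+113)/355⌉ = ⌈4407/355⌉ − ⌈4294/355⌉ = 13 − 13 = 0
n=38: ⌈(39·113+113)/355⌉ − ⌈(38·113+113)/355⌉ = ⌈4520/355⌉ − ⌈4407/355⌉ = 13 − 13 = 0
n=39: ⌈(40·113+113)/355⌉ − ⌈(39·113+113)/355⌉ = ⌈4633/355⌉ − ⌈4520/355⌉ = 14 − 13 = 1
n=40: ⌈(41·113+113)/355⌉ − ⌈(40·113+113)/355⌉ = ⌈4746/355⌉ − ⌈4633/355⌉ = 14 − 14 = 0
n=41: ⌈(42·113+113)/355⌉ − ⌈(41·113+113)/355⌉ = ⌈4859/355⌉ − ⌈4746/355⌉ = 14 − 14 = 0
n=42: ⌈(43·113+113)/355⌉ − ⌈(42·113+113)/355⌉ = ⌈4972/355⌉ − ⌈4859/355⌉ = 15 − 14 = 1
n=43: ⌈(44·113+113)/355⌉ − ⌈(43·113+113)/355⌉ = ⌈5085/355⌉ − ⌈4972/355⌉ = 15 − 15 = 0
n=44: ⌈(45·113+113)/355⌉ − ⌈(44·113+113)/355⌉ = ⌈5198/355⌉ − ⌈5085/355⌉ = 15 − 15 = 0
n=45: ⌈(46·113+113)/355⌉ − ⌈(45·113+113)/355⌉ = ⌈5311/355⌉ − ⌈5198/355⌉ = 15 − 15 = 0
n=46: ⌈(47·113+113)/355⌉ − ⌈(46·113+113)/355⌉ = ⌈5424/355⌉ − ⌈5311/355⌉ = 16 − 15 = 1
n=47: ⌈(48·113+113)/355⌉ − ⌈(47·113+113)/355⌉ = ⌈5537/355⌉ − ⌈5424/355⌉ = 16 − 16 = 0
n=48: ⌈(49·113+113)/355⌉ − ⌈(48·113+113)/355⌉ = ⌈5650/355⌉ − ⌈5537/355⌉ = 16 − 16 = 0
n=49: ⌈(50·113+113)/355⌉ − ⌈(49·113+113)/355⌉ = ⌈5763/355⌉ − ⌈5650/355⌉ = 17 − 16 = 1
n=50: ⌈(51·113+113)/355⌉ − ⌈(50·113+113)/355⌉ = ⌈5876/355⌉ − ⌈5763/355⌉ = 17 − 17 = 0
n=51: ⌈(52·113+113)/355⌉ − ⌈(51·113+113)/355⌉ = ⌈5989/355⌉ − ⌈5876/355⌉ = 17 − 17 = 0
n=52: ⌈(53·113+113)/355⌉ − ⌈(52·113+113)/355⌉ = ⌈6102/355⌉ − ⌈5989/355⌉ = 18 − 17 = 1
n=53: ⌈(54·113+113)/355⌉ − ⌈(53·113+113)/355⌉ = ⌈6215/355⌉ − ⌈6102/355⌉ = 18 − 18 = 0
n=54: ⌈(55·113+113)/355⌉ − ⌈(54·113+113)/355⌉ = ⌈6328/355⌉ − ⌈6215/355⌉ = 18 − 18 = 0
n=55: ⌈(56·113+113)/355⌉ − ⌈(55·113+113)/355⌉ = ⌈6441/355⌉ − ⌈6328/355⌉ = 19 − 18 = 1
n=56: ⌈(57·113+113)/355⌉ − ⌈(56·113+113)/355⌉ = ⌈6554/355⌉ − ⌈6441/355⌉ = 19 − 19 = 0
n=57: ⌈(58·113+113)/355⌉ − ⌈(57·113+113)/355⌉ = ⌈6667/355⌉ − ⌈6554/355⌉ = 19 − 19 = 0
n=58: ⌈(59·113+113)/355⌉ − ⌈(58·113+113)/355⌉ = ⌈6780/355⌉ − ⌈6667/355⌉ = 20 − 19 = 1
n=59: ⌈(60·113+113)/355⌉ − ⌈(59·113+113)/355⌉ = ⌈6893/355⌉ − ⌈6780/355⌉ = 20 − 20 = 0
n=60: ⌈(61·113+113)/355⌉ − ⌈(60·113+113)/355⌉ = ⌈7006/355⌉ − ⌈6893/355⌉ = 20 − 20 = 0
n=61: ⌈(62·113+113)/355⌉ − ⌈(61·113+113)/355⌉ = ⌈7119/355⌉ − ⌈7006/355⌉ = 21 − 20 = 1
n=62: ⌈(63·113+113)/355⌉ − ⌈(62·113+113)/355⌉ = ⌈7232/355⌉ − ⌈7119/355⌉ = 21 − 21 = 0
n=63: ⌈(64·113+113)/355⌉ − ⌈(63·113+113)/355⌉ = ⌈7345/355⌉ − ⌈7232/355⌉ = 21 − 21 = 0
n=64: ⌈(65·113+113)/355⌉ − ⌈(64·113+113)/355⌉ = ⌈7458/355⌉ − ⌈7345/355⌉ = 22 − 21 = 1
n=65: ⌈(66·113+113)/355⌉ − ⌈(65·113+113)/355⌉ = ⌈7571/355⌉ − ⌈7458/355⌉ = 22 − 22 = 0
n=66: ⌈(67·113+113)/355⌉ − ⌈(66·113+113)/355⌉ = ⌈7684/355⌉ − ⌈7571/355⌉ = 22 − 22 = 0
n=67: ⌈(68·113+113)/355⌉ − ⌈(67·113+113)/355⌉ = ⌈7797/355⌉ − ⌈7684/355⌉ = 22 − 22 = 0
n=68: ⌈(69·113+113)/355⌉ − ⌈(68·113+113)/355⌉ = ⌈7910/355⌉ − ⌈7797/355⌉ = 23 − 22 = 1
n=69: ⌈(70·113+113)/355⌉ − ⌈(69·113+113)/355⌉ = ⌈8023/355⌉ − ⌈7910/355⌉ = 23 − 23 = 0
n=70: ⌈(71·113+113)/355⌉ − ⌈(70·113+113)/355⌉ = ⌈8136/355⌉ − ⌈8023/355⌉ = 23 − 23 = 0
n=71: ⌈(72·113+113)/355⌉ − ⌈(71·113+113)/355⌉ = ⌈8249/355⌉ − ⌈8136/355⌉ = 24 − 23 = 1
n=72: ⌈(73·113+113)/355⌉ − ⌈(72·113+113)/355⌉ = ⌈8362/355⌉ − ⌈8249/355⌉ = 24 − 24 = 0
n=73: ⌈(74·113+113)/355⌉ − ⌈(73·113+113)/355⌉ = ⌈8475/355⌉ − ⌈8362/355⌉ = 24 − 24 = 0
n=74: ⌈(75·113+113)/355⌉ − ⌈(74·113+113)/355⌉ = ⌈8588/355⌉ − ⌈8475/355⌉ = 25 − 24 = 1
n=75: ⌈(76·113+113)/355⌉ − ⌈(75·113+113)/355⌉ = ⌈8701/355⌉ − ⌈8588/355⌉ = 25 − 25 = 0
n=76: ⌈(77·113+113)/355⌉ − ⌈(76·113+113)/355⌉ = ⌈8814/355⌉ − ⌈8701/355⌉ = 25 − 25 = 0
n=77: ⌈(78·113+113)/355⌉ − ⌈(77·113+113)/355⌉ = ⌈8927/355⌉ − ⌈8814/355⌉ = 26 − 25 = 1
n=78: ⌈(79·113+113)/355⌉ − ⌈(78·113+113)/355⌉ = ⌈9040/355⌉ − ⌈8927/355⌉ = 26 − 26 = 0
n=79: ⌈(80·113+113)/355⌉ − ⌈(79·113+113)/355⌉ = ⌈9153/355⌉ − ⌈9040/355⌉ = 26 − 26 = 0
n=80: ⌈(81·113+113)/355⌉ − ⌈(80·113+113)/355⌉ = ⌈9266/355⌉ − ⌈9153/355⌉ = 27 − 26 = 1
n=81: ⌈(82·113+113)/355⌉ − ⌈(81·113+113)/355⌉ = ⌈9379/355⌉ − ⌈9266/355⌉ = 27 − 27 = 0
n=82: ⌈(83·113+113)/355⌉ − ⌈(82·113+113)/355⌉ = ⌈9492/355⌉ − ⌈9379/355⌉ = 27 − 27 = 0
n=83: ⌈(84·113+113)/355⌉ − ⌈(83·113+113)/355⌉ = ⌈9605/355⌉ − ⌈9492/355⌉ = 28 − 27 = 1
n=84: ⌈(85·113+113)/355⌉ − ⌈(84·113+113)/355⌉ = ⌈9718/355⌉ − ⌈9605/355⌉ = 28 − 28 = 0
n=85: ⌈(86·113+113)/355⌉ − ⌈(85·113+113)/355⌉ = ⌈9831/355⌉ − ⌈9718/355⌉ = 28 − 28 = 0
n=86: ⌈(87·113+113)/355⌉ − ⌈(86·113+113)/355⌉ = ⌈9944/355⌉ − ⌈9831/355⌉ = 29 − 28 = 1
n=87: ⌈(88·113+113)/355⌉ − ⌈(87·113+113)/355⌉ = ⌈10057/355⌉ − ⌈9944/355⌉ = 29 − 29 = 0
n=88: ⌈(89·113+113)/355⌉ − ⌈(88·113+113)/355⌉ = ⌈10170/355⌉ − ⌈10057/355⌉ = 29 − 29 = 0
n=89: ⌈(90·113+113)/355⌉ − ⌈(89·113+113)/355⌉ = ⌈10283/355⌉ − ⌈10170/355⌉ = 29 − 29 = 0
n=90: ⌈(91·113+113)/355⌉ − ⌈(90·113+113)/355⌉ = ⌈10396/355⌉ − ⌈10283/355⌉ = 30 − 29 = 1
n=91: ⌈(92·113+113)/355⌉ − ⌈(91·113+113)/355⌉ = ⌈10509/355⌉ − ⌈10396/355⌉ = 30 − 30 = 0
n=92: ⌈(93·113+113)/355⌉ − ⌈(92·113+113)/355⌉ = ⌈10622/355⌉ − ⌈10509/355⌉ = 30 − 30 = 0
n=93: ⌈(94·113+113)/355⌉ − ⌈(93·113+113)/355⌉ = ⌈10735/355⌉ − ⌈10622/355⌉ = 31 − 30 = 1
n=94: ⌈(95·113+113)/355⌉ − ⌈(94·113+113)/355⌉ = ⌈10848/355⌉ − ⌈10735/355⌉ = 31 − 31 = 0
n=95: ⌈(96·113+113)/355⌉ − ⌈(95·113+113)/355⌉ = ⌈10961/355⌉ − ⌈10848/355⌉ = 31 − 31 = 0
n=96: ⌈(97·113+113)/355⌉ − ⌈(96·113+113)/355⌉ = ⌈11074/355⌉ − ⌈10961/355⌉ = 32 − 31 = 1
n=97: ⌈(98·113+113)/355⌉ − ⌈(97·113+113)/355⌉ = ⌈11187/355⌉ − ⌈11074/355⌉ = 32 − 32 = 0

00100100100100100100100010010010010010010010001001001001001001001000100100100100100100100010010010


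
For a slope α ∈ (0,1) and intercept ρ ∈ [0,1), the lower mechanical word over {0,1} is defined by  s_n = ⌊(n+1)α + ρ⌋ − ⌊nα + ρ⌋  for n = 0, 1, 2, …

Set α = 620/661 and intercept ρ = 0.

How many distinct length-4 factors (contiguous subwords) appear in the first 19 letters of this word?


t_n = ⌊(n·620)/661⌋ for n = 0 … 19:
  n=0…9: ⌊0/661⌋=0 ⌊620/661⌋=0 ⌊1240/661⌋=1 ⌊1860/661⌋=2 ⌊2480/661⌋=3 ⌊3100/661⌋=4 ⌊3720/661⌋=5 ⌊4340/661⌋=6 ⌊4960/661⌋=7 ⌊5580/661⌋=8
  n=10…19: ⌊6200/661⌋=9 ⌊6820/661⌋=10 ⌊7440/661⌋=11 ⌊8060/661⌋=12 ⌊8680/661⌋=13 ⌊9300/661⌋=14 ⌊9920/661⌋=15 ⌊10540/661⌋=15 ⌊11160/661⌋=16 ⌊11780/661⌋=17
s_n = t_(n+1) − t_n for n = 0 … 18 gives
prefix = 0111111111111111011
slide a length-4 window over [0..3] … [15..18] (16 windows); first occurrence of each distinct factor:
  [  0..  3] 0111
  [  1..  4] 1111
  [ 13.. 16] 1110
  [ 14.. 17] 1101
  [ 15.. 18] 1011
  (the other 11 windows repeat one of these)
distinct factors: {0111, 1011, 1101, 1110, 1111}
count = 5  (Sturmian bound for length 4 is 5)

5


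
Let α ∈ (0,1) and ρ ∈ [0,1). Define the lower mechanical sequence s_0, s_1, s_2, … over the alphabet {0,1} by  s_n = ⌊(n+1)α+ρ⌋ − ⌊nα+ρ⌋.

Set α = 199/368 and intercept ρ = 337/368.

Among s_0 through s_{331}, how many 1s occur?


180

#1s = Σ_{n=0}^{331} s_n = Σ_{n=0}^{331} (⌊(n+1)α+ρ⌋ − ⌊nα+ρ⌋)
the sum telescopes: every ⌊nα+ρ⌋ with 0 < n < 332 appears once with + and once with −, leaving ⌊332α+ρ⌋ − ⌊0·α+ρ⌋
332α + ρ = (332·199 + 337) / 368 = 66405/368
ρ = 337/368
⌊66405/368⌋ = 180,  ⌊337/368⌋ = 0
#1s = 180 − 0 = 180


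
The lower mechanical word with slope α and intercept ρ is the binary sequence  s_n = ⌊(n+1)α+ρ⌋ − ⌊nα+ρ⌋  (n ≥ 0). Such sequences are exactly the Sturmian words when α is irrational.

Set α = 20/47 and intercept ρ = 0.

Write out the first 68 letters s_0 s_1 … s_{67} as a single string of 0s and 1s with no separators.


00101001010100101010010101001010100101010010101001010010101001010100

n=0: ⌊(1·20)/47⌋ − ⌊(0·20)/47⌋ = ⌊20/47⌋ − ⌊0/47⌋ = 0 − 0 = 0
n=1: ⌊(2·20)/47⌋ − ⌊(1·20)/47⌋ = ⌊40/47⌋ − ⌊20/47⌋ = 0 − 0 = 0
n=2: ⌊(3·20)/47⌋ − ⌊(2·20)/47⌋ = ⌊60/47⌋ − ⌊40/47⌋ = 1 − 0 = 1
n=3: ⌊(4·20)/47⌋ − ⌊(3·20)/47⌋ = ⌊80/47⌋ − ⌊60/47⌋ = 1 − 1 = 0
n=4: ⌊(5·20)/47⌋ − ⌊(4·20)/47⌋ = ⌊100/47⌋ − ⌊80/47⌋ = 2 − 1 = 1
n=5: ⌊(6·20)/47⌋ − ⌊(5·20)/47⌋ = ⌊120/47⌋ − ⌊100/47⌋ = 2 − 2 = 0
n=6: ⌊(7·20)/47⌋ − ⌊(6·20)/47⌋ = ⌊140/47⌋ − ⌊120/47⌋ = 2 − 2 = 0
n=7: ⌊(8·20)/47⌋ − ⌊(7·20)/47⌋ = ⌊160/47⌋ − ⌊140/47⌋ = 3 − 2 = 1
n=8: ⌊(9·20)/47⌋ − ⌊(8·20)/47⌋ = ⌊180/47⌋ − ⌊160/47⌋ = 3 − 3 = 0
n=9: ⌊(10·20)/47⌋ − ⌊(9·20)/47⌋ = ⌊200/47⌋ − ⌊180/47⌋ = 4 − 3 = 1
n=10: ⌊(11·20)/47⌋ − ⌊(10·20)/47⌋ = ⌊220/47⌋ − ⌊200/47⌋ = 4 − 4 = 0
n=11: ⌊(12·20)/47⌋ − ⌊(11·20)/47⌋ = ⌊240/47⌋ − ⌊220/47⌋ = 5 − 4 = 1
n=12: ⌊(13·20)/47⌋ − ⌊(12·20)/47⌋ = ⌊260/47⌋ − ⌊240/47⌋ = 5 − 5 = 0
n=13: ⌊(14·20)/47⌋ − ⌊(13·20)/47⌋ = ⌊280/47⌋ − ⌊260/47⌋ = 5 − 5 = 0
n=14: ⌊(15·20)/47⌋ − ⌊(14·20)/47⌋ = ⌊300/47⌋ − ⌊280/47⌋ = 6 − 5 = 1
n=15: ⌊(16·20)/47⌋ − ⌊(15·20)/47⌋ = ⌊320/47⌋ − ⌊300/47⌋ = 6 − 6 = 0
n=16: ⌊(17·20)/47⌋ − ⌊(16·20)/47⌋ = ⌊340/47⌋ − ⌊320/47⌋ = 7 − 6 = 1
n=17: ⌊(18·20)/47⌋ − ⌊(17·20)/47⌋ = ⌊360/47⌋ − ⌊340/47⌋ = 7 − 7 = 0
n=18: ⌊(19·20)/47⌋ − ⌊(18·20)/47⌋ = ⌊380/47⌋ − ⌊360/47⌋ = 8 − 7 = 1
n=19: ⌊(20·20)/47⌋ − ⌊(19·20)/47⌋ = ⌊400/47⌋ − ⌊380/47⌋ = 8 − 8 = 0
n=20: ⌊(21·20)/47⌋ − ⌊(20·20)/47⌋ = ⌊420/47⌋ − ⌊400/47⌋ = 8 − 8 = 0
n=21: ⌊(22·20)/47⌋ − ⌊(21·20)/47⌋ = ⌊440/47⌋ − ⌊420/47⌋ = 9 − 8 = 1
n=22: ⌊(23·20)/47⌋ − ⌊(22·20)/47⌋ = ⌊460/47⌋ − ⌊440/47⌋ = 9 − 9 = 0
n=23: ⌊(24·20)/47⌋ − ⌊(23·20)/47⌋ = ⌊480/47⌋ − ⌊460/47⌋ = 10 − 9 = 1
n=24: ⌊(25·20)/47⌋ − ⌊(24·20)/47⌋ = ⌊500/47⌋ − ⌊480/47⌋ = 10 − 10 = 0
n=25: ⌊(26·20)/47⌋ − ⌊(25·20)/47⌋ = ⌊520/47⌋ − ⌊500/47⌋ = 11 − 10 = 1
n=26: ⌊(27·20)/47⌋ − ⌊(26·20)/47⌋ = ⌊540/47⌋ − ⌊520/47⌋ = 11 − 11 = 0
n=27: ⌊(28·20)/47⌋ − ⌊(27·20)/47⌋ = ⌊560/47⌋ − ⌊540/47⌋ = 11 − 11 = 0
n=28: ⌊(29·20)/47⌋ − ⌊(28·20)/47⌋ = ⌊580/47⌋ − ⌊560/47⌋ = 12 − 11 = 1
n=29: ⌊(30·20)/47⌋ − ⌊(29·20)/47⌋ = ⌊600/47⌋ − ⌊580/47⌋ = 12 − 12 = 0
n=30: ⌊(31·20)/47⌋ − ⌊(30·20)/47⌋ = ⌊620/47⌋ − ⌊600/47⌋ = 13 − 12 = 1
n=31: ⌊(32·20)/47⌋ − ⌊(31·20)/47⌋ = ⌊640/47⌋ − ⌊620/47⌋ = 13 − 13 = 0
n=32: ⌊(33·20)/47⌋ − ⌊(32·20)/47⌋ = ⌊660/47⌋ − ⌊640/47⌋ = 14 − 13 = 1
n=33: ⌊(34·20)/47⌋ − ⌊(33·20)/47⌋ = ⌊680/47⌋ − ⌊660/47⌋ = 14 − 14 = 0
n=34: ⌊(35·20)/47⌋ − ⌊(34·20)/47⌋ = ⌊700/47⌋ − ⌊680/47⌋ = 14 − 14 = 0
n=35: ⌊(36·20)/47⌋ − ⌊(35·20)/47⌋ = ⌊720/47⌋ − ⌊700/47⌋ = 15 − 14 = 1
n=36: ⌊(37·20)/47⌋ − ⌊(36·20)/47⌋ = ⌊740/47⌋ − ⌊720/47⌋ = 15 − 15 = 0
n=37: ⌊(38·20)/47⌋ − ⌊(37·20)/47⌋ = ⌊760/47⌋ − ⌊740/47⌋ = 16 − 15 = 1
n=38: ⌊(39·20)/47⌋ − ⌊(38·20)/47⌋ = ⌊780/47⌋ − ⌊760/47⌋ = 16 − 16 = 0
n=39: ⌊(40·20)/47⌋ − ⌊(39·20)/47⌋ = ⌊800/47⌋ − ⌊780/47⌋ = 17 − 16 = 1
n=40: ⌊(41·20)/47⌋ − ⌊(40·20)/47⌋ = ⌊820/47⌋ − ⌊800/47⌋ = 17 − 17 = 0
n=41: ⌊(42·20)/47⌋ − ⌊(41·20)/47⌋ = ⌊840/47⌋ − ⌊820/47⌋ = 17 − 17 = 0
n=42: ⌊(43·20)/47⌋ − ⌊(42·20)/47⌋ = ⌊860/47⌋ − ⌊840/47⌋ = 18 − 17 = 1
n=43: ⌊(44·20)/47⌋ − ⌊(43·20)/47⌋ = ⌊880/47⌋ − ⌊860/47⌋ = 18 − 18 = 0
n=44: ⌊(45·20)/47⌋ − ⌊(44·20)/47⌋ = ⌊900/47⌋ − ⌊880/47⌋ = 19 − 18 = 1
n=45: ⌊(46·20)/47⌋ − ⌊(45·20)/47⌋ = ⌊920/47⌋ − ⌊900/47⌋ = 19 − 19 = 0
n=46: ⌊(47·20)/47⌋ − ⌊(46·20)/47⌋ = ⌊940/47⌋ − ⌊920/47⌋ = 20 − 19 = 1
n=47: ⌊(48·20)/47⌋ − ⌊(47·20)/47⌋ = ⌊960/47⌋ − ⌊940/47⌋ = 20 − 20 = 0
n=48: ⌊(49·20)/47⌋ − ⌊(48·20)/47⌋ = ⌊980/47⌋ − ⌊960/47⌋ = 20 − 20 = 0
n=49: ⌊(50·20)/47⌋ − ⌊(49·20)/47⌋ = ⌊1000/47⌋ − ⌊980/47⌋ = 21 − 20 = 1
n=50: ⌊(51·20)/47⌋ − ⌊(50·20)/47⌋ = ⌊1020/47⌋ − ⌊1000/47⌋ = 21 − 21 = 0
n=51: ⌊(52·20)/47⌋ − ⌊(51·20)/47⌋ = ⌊1040/47⌋ − ⌊1020/47⌋ = 22 − 21 = 1
n=52: ⌊(53·20)/47⌋ − ⌊(52·20)/47⌋ = ⌊1060/47⌋ − ⌊1040/47⌋ = 22 − 22 = 0
n=53: ⌊(54·20)/47⌋ − ⌊(53·20)/47⌋ = ⌊1080/47⌋ − ⌊1060/47⌋ = 22 − 22 = 0
n=54: ⌊(55·20)/47⌋ − ⌊(54·20)/47⌋ = ⌊1100/47⌋ − ⌊1080/47⌋ = 23 − 22 = 1
n=55: ⌊(56·20)/47⌋ − ⌊(55·20)/47⌋ = ⌊1120/47⌋ − ⌊1100/47⌋ = 23 − 23 = 0
n=56: ⌊(57·20)/47⌋ − ⌊(56·20)/47⌋ = ⌊1140/47⌋ − ⌊1120/47⌋ = 24 − 23 = 1
n=57: ⌊(58·20)/47⌋ − ⌊(57·20)/47⌋ = ⌊1160/47⌋ − ⌊1140/47⌋ = 24 − 24 = 0
n=58: ⌊(59·20)/47⌋ − ⌊(58·20)/47⌋ = ⌊1180/47⌋ − ⌊1160/47⌋ = 25 − 24 = 1
n=59: ⌊(60·20)/47⌋ − ⌊(59·20)/47⌋ = ⌊1200/47⌋ − ⌊1180/47⌋ = 25 − 25 = 0
n=60: ⌊(61·20)/47⌋ − ⌊(60·20)/47⌋ = ⌊1220/47⌋ − ⌊1200/47⌋ = 25 − 25 = 0
n=61: ⌊(62·20)/47⌋ − ⌊(61·20)/47⌋ = ⌊1240/47⌋ − ⌊1220/47⌋ = 26 − 25 = 1
n=62: ⌊(63·20)/47⌋ − ⌊(62·20)/47⌋ = ⌊1260/47⌋ − ⌊1240/47⌋ = 26 − 26 = 0
n=63: ⌊(64·20)/47⌋ − ⌊(63·20)/47⌋ = ⌊1280/47⌋ − ⌊1260/47⌋ = 27 − 26 = 1
n=64: ⌊(65·20)/47⌋ − ⌊(64·20)/47⌋ = ⌊1300/47⌋ − ⌊1280/47⌋ = 27 − 27 = 0
n=65: ⌊(66·20)/47⌋ − ⌊(65·20)/47⌋ = ⌊1320/47⌋ − ⌊1300/47⌋ = 28 − 27 = 1
n=66: ⌊(67·20)/47⌋ − ⌊(66·20)/47⌋ = ⌊1340/47⌋ − ⌊1320/47⌋ = 28 − 28 = 0
n=67: ⌊(68·20)/47⌋ − ⌊(67·20)/47⌋ = ⌊1360/47⌋ − ⌊1340/47⌋ = 28 − 28 = 0


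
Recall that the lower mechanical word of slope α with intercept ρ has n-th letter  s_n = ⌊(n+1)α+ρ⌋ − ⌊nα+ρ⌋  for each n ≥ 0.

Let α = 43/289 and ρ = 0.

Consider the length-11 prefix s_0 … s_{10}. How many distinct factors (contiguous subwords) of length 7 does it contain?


5

t_n = ⌊(n·43)/289⌋ for n = 0 … 11:
  n=0…9: ⌊0/289⌋=0 ⌊43/289⌋=0 ⌊86/289⌋=0 ⌊129/289⌋=0 ⌊172/289⌋=0 ⌊215/289⌋=0 ⌊258/289⌋=0 ⌊301/289⌋=1 ⌊344/289⌋=1 ⌊387/289⌋=1
  n=10…11: ⌊430/289⌋=1 ⌊473/289⌋=1
s_n = t_(n+1) − t_n for n = 0 … 10 gives
prefix = 00000010000
slide a length-7 window over [0..6] … [4..10] (5 windows); first occurrence of each distinct factor:
  [  0..  6] 0000001
  [  1..  7] 0000010
  [  2..  8] 0000100
  [  3..  9] 0001000
  [  4.. 10] 0010000
distinct factors: {0000001, 0000010, 0000100, 0001000, 0010000}
count = 5  (Sturmian bound for length 7 is 8)


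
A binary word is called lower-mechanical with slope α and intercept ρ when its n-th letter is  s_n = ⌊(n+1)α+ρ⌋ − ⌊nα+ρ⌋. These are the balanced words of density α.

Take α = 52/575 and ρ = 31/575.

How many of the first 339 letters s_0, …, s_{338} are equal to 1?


30

#1s = Σ_{n=0}^{338} s_n = Σ_{n=0}^{338} (⌊(n+1)α+ρ⌋ − ⌊nα+ρ⌋)
the sum telescopes: every ⌊nα+ρ⌋ with 0 < n < 339 appears once with + and once with −, leaving ⌊339α+ρ⌋ − ⌊0·α+ρ⌋
339α + ρ = (339·52 + 31) / 575 = 17659/575
ρ = 31/575
⌊17659/575⌋ = 30,  ⌊31/575⌋ = 0
#1s = 30 − 0 = 30


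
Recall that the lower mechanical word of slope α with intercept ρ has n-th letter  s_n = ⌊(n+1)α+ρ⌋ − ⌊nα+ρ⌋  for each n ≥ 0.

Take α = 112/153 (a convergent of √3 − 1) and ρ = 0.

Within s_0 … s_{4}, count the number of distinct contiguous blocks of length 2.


3

t_n = ⌊(n·112)/153⌋ for n = 0 … 5:
  n=0…5: ⌊0/153⌋=0 ⌊112/153⌋=0 ⌊224/153⌋=1 ⌊336/153⌋=2 ⌊448/153⌋=2 ⌊560/153⌋=3
s_n = t_(n+1) − t_n for n = 0 … 4 gives
prefix = 01101
slide a length-2 window over [0..1] … [3..4] (4 windows); first occurrence of each distinct factor:
  [  0..  1] 01
  [  1..  2] 11
  [  2..  3] 10
  (the other 1 window repeats one of these)
distinct factors: {01, 10, 11}
count = 3  (Sturmian bound for length 2 is 3)


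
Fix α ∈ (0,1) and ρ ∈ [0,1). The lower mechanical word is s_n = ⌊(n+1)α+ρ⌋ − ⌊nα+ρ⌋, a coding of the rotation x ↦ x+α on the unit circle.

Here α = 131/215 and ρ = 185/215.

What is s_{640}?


1

(n+1)α + ρ = (641·131 + 185) / 215 = 84156/215
nα + ρ     = (640·131 + 185) / 215 = 84025/215
⌊84156/215⌋ = 391,  ⌊84025/215⌋ = 390
s_{640} = 391 − 390 = 1


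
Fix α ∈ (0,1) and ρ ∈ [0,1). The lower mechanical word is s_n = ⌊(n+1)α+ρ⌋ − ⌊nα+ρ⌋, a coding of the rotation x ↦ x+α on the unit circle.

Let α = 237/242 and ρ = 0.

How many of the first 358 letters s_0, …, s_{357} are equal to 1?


350

#1s = Σ_{n=0}^{357} s_n = Σ_{n=0}^{357} (⌊(n+1)α+ρ⌋ − ⌊nα+ρ⌋)
the sum telescopes: every ⌊nα+ρ⌋ with 0 < n < 358 appears once with + and once with −, leaving ⌊358α+ρ⌋ − ⌊0·α+ρ⌋
358α + ρ = (358·237) / 242 = 84846/242
ρ = 0/242
⌊84846/242⌋ = 350,  ⌊0/242⌋ = 0
#1s = 350 − 0 = 350


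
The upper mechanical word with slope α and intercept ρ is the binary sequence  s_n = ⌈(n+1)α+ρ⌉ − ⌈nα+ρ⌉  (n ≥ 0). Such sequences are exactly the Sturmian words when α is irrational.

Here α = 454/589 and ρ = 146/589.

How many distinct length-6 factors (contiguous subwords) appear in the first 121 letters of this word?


7

t_n = ⌈(n·454+146)/589⌉ for n = 0 … 121:
  n=0…9: ⌈146/589⌉=1 ⌈600/589⌉=2 ⌈1054/589⌉=2 ⌈1508/589⌉=3 ⌈1962/589⌉=4 ⌈2416/589⌉=5 ⌈2870/589⌉=5 ⌈3324/589⌉=6 ⌈3778/589⌉=7 ⌈4232/589⌉=8
  n=10…19: ⌈4686/589⌉=8 ⌈5140/589⌉=9 ⌈5594/589⌉=10 ⌈6048/589⌉=11 ⌈6502/589⌉=12 ⌈6956/589⌉=12 ⌈7410/589⌉=13 ⌈7864/589⌉=14 ⌈8318/589⌉=15 ⌈8772/589⌉=15
  n=20…29: ⌈9226/589⌉=16 ⌈9680/589⌉=17 ⌈10134/589⌉=18 ⌈10588/589⌉=18 ⌈11042/589⌉=19 ⌈11496/589⌉=20 ⌈11950/589⌉=21 ⌈12404/589⌉=22 ⌈12858/589⌉=22 ⌈13312/589⌉=23
  n=30…39: ⌈13766/589⌉=24 ⌈14220/589⌉=25 ⌈14674/589⌉=25 ⌈15128/589⌉=26 ⌈15582/589⌉=27 ⌈16036/589⌉=28 ⌈16490/589⌉=28 ⌈16944/589⌉=29 ⌈17398/589⌉=30 ⌈17852/589⌉=31
  n=40…49: ⌈18306/589⌉=32 ⌈18760/589⌉=32 ⌈19214/589⌉=33 ⌈19668/589⌉=34 ⌈20122/589⌉=35 ⌈20576/589⌉=35 ⌈21030/589⌉=36 ⌈21484/589⌉=37 ⌈21938/589⌉=38 ⌈22392/589⌉=39
  n=50…59: ⌈22846/589⌉=39 ⌈23300/589⌉=40 ⌈23754/589⌉=41 ⌈24208/589⌉=42 ⌈24662/589⌉=42 ⌈25116/589⌉=43 ⌈25570/589⌉=44 ⌈26024/589⌉=45 ⌈26478/589⌉=45 ⌈26932/589⌉=46
  n=60…69: ⌈27386/589⌉=47 ⌈27840/589⌉=48 ⌈28294/589⌉=49 ⌈28748/589⌉=49 ⌈29202/589⌉=50 ⌈29656/589⌉=51 ⌈30110/589⌉=52 ⌈30564/589⌉=52 ⌈31018/589⌉=53 ⌈31472/589⌉=54
  n=70…79: ⌈31926/589⌉=55 ⌈32380/589⌉=55 ⌈32834/589⌉=56 ⌈33288/589⌉=57 ⌈33742/589⌉=58 ⌈34196/589⌉=59 ⌈34650/589⌉=59 ⌈35104/589⌉=60 ⌈35558/589⌉=61 ⌈36012/589⌉=62
  n=80…89: ⌈36466/589⌉=62 ⌈36920/589⌉=63 ⌈37374/589⌉=64 ⌈37828/589⌉=65 ⌈38282/589⌉=65 ⌈38736/589⌉=66 ⌈39190/589⌉=67 ⌈39644/589⌉=68 ⌈40098/589⌉=69 ⌈40552/589⌉=69
  n=90…99: ⌈41006/589⌉=70 ⌈41460/589⌉=71 ⌈41914/589⌉=72 ⌈42368/589⌉=72 ⌈42822/589⌉=73 ⌈43276/589⌉=74 ⌈43730/589⌉=75 ⌈44184/589⌉=76 ⌈44638/589⌉=76 ⌈45092/589⌉=77
  n=100…109: ⌈45546/589⌉=78 ⌈46000/589⌉=79 ⌈46454/589⌉=79 ⌈46908/589⌉=80 ⌈47362/589⌉=81 ⌈47816/589⌉=82 ⌈48270/589⌉=82 ⌈48724/589⌉=83 ⌈49178/589⌉=84 ⌈49632/589⌉=85
  n=110…119: ⌈50086/589⌉=86 ⌈50540/589⌉=86 ⌈50994/589⌉=87 ⌈51448/589⌉=88 ⌈51902/589⌉=89 ⌈52356/589⌉=89 ⌈52810/589⌉=90 ⌈53264/589⌉=91 ⌈53718/589⌉=92 ⌈54172/589⌉=92
  n=120…121: ⌈54626/589⌉=93 ⌈55080/589⌉=94
s_n = t_(n+1) − t_n for n = 0 … 120 gives
prefix = 1011101110111101110111011110111011101111011101111011101110111101110111011110111011101111011101111011101110111101110111011
slide a length-6 window over [0..5] … [115..120] (116 windows); first occurrence of each distinct factor:
  [  0..  5] 101110
  [  1..  6] 011101
  [  2..  7] 111011
  [  3..  8] 110111
  [  8.. 13] 101111
  [  9.. 14] 011110
  [ 10.. 15] 111101
  (the other 109 windows repeat one of these)
distinct factors: {011101, 011110, 101110, 101111, 110111, 111011, 111101}
count = 7  (Sturmian bound for length 6 is 7)


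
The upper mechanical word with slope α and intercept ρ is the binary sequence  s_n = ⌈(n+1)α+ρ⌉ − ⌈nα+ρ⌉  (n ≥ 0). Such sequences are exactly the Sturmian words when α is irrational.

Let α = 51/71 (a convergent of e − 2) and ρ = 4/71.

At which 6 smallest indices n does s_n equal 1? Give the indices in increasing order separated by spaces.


1 2 4 5 6 8

n=0: ⌈55/71⌉−⌈4/71⌉ = 1−1 = 0
n=1: ⌈106/71⌉−⌈55/71⌉ = 2−1 = 1  ← one
n=2: ⌈157/71⌉−⌈106/71⌉ = 3−2 = 1  ← one
n=3: ⌈208/71⌉−⌈157/71⌉ = 3−3 = 0
n=4: ⌈259/71⌉−⌈208/71⌉ = 4−3 = 1  ← one
n=5: ⌈310/71⌉−⌈259/71⌉ = 5−4 = 1  ← one
n=6: ⌈361/71⌉−⌈310/71⌉ = 6−5 = 1  ← one
n=7: ⌈412/71⌉−⌈361/71⌉ = 6−6 = 0
n=8: ⌈463/71⌉−⌈412/71⌉ = 7−6 = 1  ← one
positions of the first 6 ones: 1 2 4 5 6 8


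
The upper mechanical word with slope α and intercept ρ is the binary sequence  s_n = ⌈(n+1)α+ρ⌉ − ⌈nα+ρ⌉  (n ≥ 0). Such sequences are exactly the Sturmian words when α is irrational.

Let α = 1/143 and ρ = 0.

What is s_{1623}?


0

(n+1)α + ρ = (1624·1) / 143 = 1624/143
nα + ρ     = (1623·1) / 143 = 1623/143
⌈1624/143⌉ = 12,  ⌈1623/143⌉ = 12
s_{1623} = 12 − 12 = 0


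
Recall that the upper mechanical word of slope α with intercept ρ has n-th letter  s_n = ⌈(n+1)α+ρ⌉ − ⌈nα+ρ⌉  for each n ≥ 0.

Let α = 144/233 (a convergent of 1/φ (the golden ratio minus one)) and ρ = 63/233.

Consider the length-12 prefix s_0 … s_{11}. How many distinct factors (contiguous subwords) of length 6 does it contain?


t_n = ⌈(n·144+63)/233⌉ for n = 0 … 12:
  n=0…9: ⌈63/233⌉=1 ⌈207/233⌉=1 ⌈351/233⌉=2 ⌈495/233⌉=3 ⌈639/233⌉=3 ⌈783/233⌉=4 ⌈927/233⌉=4 ⌈1071/233⌉=5 ⌈1215/233⌉=6 ⌈1359/233⌉=6
  n=10…12: ⌈1503/233⌉=7 ⌈1647/233⌉=8 ⌈1791/233⌉=8
s_n = t_(n+1) − t_n for n = 0 … 11 gives
prefix = 011010110110
slide a length-6 window over [0..5] … [6..11] (7 windows); first occurrence of each distinct factor:
  [  0..  5] 011010
  [  1..  6] 110101
  [  2..  7] 101011
  [  3..  8] 010110
  [  4..  9] 101101
  [  5.. 10] 011011
  [  6.. 11] 110110
distinct factors: {010110, 011010, 011011, 101011, 101101, 110101, 110110}
count = 7  (Sturmian bound for length 6 is 7)

7


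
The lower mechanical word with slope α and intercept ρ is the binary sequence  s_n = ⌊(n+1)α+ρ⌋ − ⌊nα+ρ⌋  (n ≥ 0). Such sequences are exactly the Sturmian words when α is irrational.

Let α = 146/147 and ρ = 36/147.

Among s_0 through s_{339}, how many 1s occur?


#1s = Σ_{n=0}^{339} s_n = Σ_{n=0}^{339} (⌊(n+1)α+ρ⌋ − ⌊nα+ρ⌋)
the sum telescopes: every ⌊nα+ρ⌋ with 0 < n < 340 appears once with + and once with −, leaving ⌊340α+ρ⌋ − ⌊0·α+ρ⌋
340α + ρ = (340·146 + 36) / 147 = 49676/147
ρ = 36/147
⌊49676/147⌋ = 337,  ⌊36/147⌋ = 0
#1s = 337 − 0 = 337

337


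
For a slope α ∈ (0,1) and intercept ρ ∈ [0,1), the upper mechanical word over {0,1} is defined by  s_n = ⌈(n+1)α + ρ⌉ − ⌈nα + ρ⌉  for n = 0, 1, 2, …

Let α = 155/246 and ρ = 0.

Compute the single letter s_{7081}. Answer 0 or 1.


1

(n+1)α + ρ = (7082·155) / 246 = 1097710/246
nα + ρ     = (7081·155) / 246 = 1097555/246
⌈1097710/246⌉ = 4463,  ⌈1097555/246⌉ = 4462
s_{7081} = 4463 − 4462 = 1


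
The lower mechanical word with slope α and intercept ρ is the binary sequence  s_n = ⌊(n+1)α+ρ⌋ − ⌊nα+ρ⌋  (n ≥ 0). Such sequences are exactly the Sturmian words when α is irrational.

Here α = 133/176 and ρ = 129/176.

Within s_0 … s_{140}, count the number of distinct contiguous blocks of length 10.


11

t_n = ⌊(n·133+129)/176⌋ for n = 0 … 141:
  n=0…9: ⌊129/176⌋=0 ⌊262/176⌋=1 ⌊395/176⌋=2 ⌊528/176⌋=3 ⌊661/176⌋=3 ⌊794/176⌋=4 ⌊927/176⌋=5 ⌊1060/176⌋=6 ⌊1193/176⌋=6 ⌊1326/176⌋=7
  n=10…19: ⌊1459/176⌋=8 ⌊1592/176⌋=9 ⌊1725/176⌋=9 ⌊1858/176⌋=10 ⌊1991/176⌋=11 ⌊2124/176⌋=12 ⌊2257/176⌋=12 ⌊2390/176⌋=13 ⌊2523/176⌋=14 ⌊2656/176⌋=15
  n=20…29: ⌊2789/176⌋=15 ⌊2922/176⌋=16 ⌊3055/176⌋=17 ⌊3188/176⌋=18 ⌊3321/176⌋=18 ⌊3454/176⌋=19 ⌊3587/176⌋=20 ⌊3720/176⌋=21 ⌊3853/176⌋=21 ⌊3986/176⌋=22
  n=30…39: ⌊4119/176⌋=23 ⌊4252/176⌋=24 ⌊4385/176⌋=24 ⌊4518/176⌋=25 ⌊4651/176⌋=26 ⌊4784/176⌋=27 ⌊4917/176⌋=27 ⌊5050/176⌋=28 ⌊5183/176⌋=29 ⌊5316/176⌋=30
  n=40…49: ⌊5449/176⌋=30 ⌊5582/176⌋=31 ⌊5715/176⌋=32 ⌊5848/176⌋=33 ⌊5981/176⌋=33 ⌊6114/176⌋=34 ⌊6247/176⌋=35 ⌊6380/176⌋=36 ⌊6513/176⌋=37 ⌊6646/176⌋=37
  n=50…59: ⌊6779/176⌋=38 ⌊6912/176⌋=39 ⌊7045/176⌋=40 ⌊7178/176⌋=40 ⌊7311/176⌋=41 ⌊7444/176⌋=42 ⌊7577/176⌋=43 ⌊7710/176⌋=43 ⌊7843/176⌋=44 ⌊7976/176⌋=45
  n=60…69: ⌊8109/176⌋=46 ⌊8242/176⌋=46 ⌊8375/176⌋=47 ⌊8508/176⌋=48 ⌊8641/176⌋=49 ⌊8774/176⌋=49 ⌊8907/176⌋=50 ⌊9040/176⌋=51 ⌊9173/176⌋=52 ⌊9306/176⌋=52
  n=70…79: ⌊9439/176⌋=53 ⌊9572/176⌋=54 ⌊9705/176⌋=55 ⌊9838/176⌋=55 ⌊9971/176⌋=56 ⌊10104/176⌋=57 ⌊10237/176⌋=58 ⌊10370/176⌋=58 ⌊10503/176⌋=59 ⌊10636/176⌋=60
  n=80…89: ⌊10769/176⌋=61 ⌊10902/176⌋=61 ⌊11035/176⌋=62 ⌊11168/176⌋=63 ⌊11301/176⌋=64 ⌊11434/176⌋=64 ⌊11567/176⌋=65 ⌊11700/176⌋=66 ⌊11833/176⌋=67 ⌊11966/176⌋=67
  n=90…99: ⌊12099/176⌋=68 ⌊12232/176⌋=69 ⌊12365/176⌋=70 ⌊12498/176⌋=71 ⌊12631/176⌋=71 ⌊12764/176⌋=72 ⌊12897/176⌋=73 ⌊13030/176⌋=74 ⌊13163/176⌋=74 ⌊13296/176⌋=75
  n=100…109: ⌊13429/176⌋=76 ⌊13562/176⌋=77 ⌊13695/176⌋=77 ⌊13828/176⌋=78 ⌊13961/176⌋=79 ⌊14094/176⌋=80 ⌊14227/176⌋=80 ⌊14360/176⌋=81 ⌊14493/176⌋=82 ⌊14626/176⌋=83
  n=110…119: ⌊14759/176⌋=83 ⌊14892/176⌋=84 ⌊15025/176⌋=85 ⌊15158/176⌋=86 ⌊15291/176⌋=86 ⌊15424/176⌋=87 ⌊15557/176⌋=88 ⌊15690/176⌋=89 ⌊15823/176⌋=89 ⌊15956/176⌋=90
  n=120…129: ⌊16089/176⌋=91 ⌊16222/176⌋=92 ⌊16355/176⌋=92 ⌊16488/176⌋=93 ⌊16621/176⌋=94 ⌊16754/176⌋=95 ⌊16887/176⌋=95 ⌊17020/176⌋=96 ⌊17153/176⌋=97 ⌊17286/176⌋=98
  n=130…139: ⌊17419/176⌋=98 ⌊17552/176⌋=99 ⌊17685/176⌋=100 ⌊17818/176⌋=101 ⌊17951/176⌋=101 ⌊18084/176⌋=102 ⌊18217/176⌋=103 ⌊18350/176⌋=104 ⌊18483/176⌋=105 ⌊18616/176⌋=105
  n=140…141: ⌊18749/176⌋=106 ⌊18882/176⌋=107
s_n = t_(n+1) − t_n for n = 0 … 140 gives
prefix = 111011101110111011101110111011101110111011101111011101110111011101110111011101110111011101111011101110111011101110111011101110111011101111011
slide a length-10 window over [0..9] … [131..140] (132 windows); first occurrence of each distinct factor:
  [  0..  9] 1110111011
  [  1.. 10] 1101110111
  [  2.. 11] 1011101110
  [  3.. 12] 0111011101
  [ 38.. 47] 1011101111
  [ 39.. 48] 0111011110
  [ 40.. 49] 1110111101
  [ 41.. 50] 1101111011
  [ 42.. 51] 1011110111
  [ 43.. 52] 0111101110
  [ 44.. 53] 1111011101
  (the other 121 windows repeat one of these)
distinct factors: {0111011101, 0111011110, 0111101110, 1011101110, 1011101111, 1011110111, 1101110111, 1101111011, 1110111011, 1110111101, 1111011101}
count = 11  (Sturmian bound for length 10 is 11)


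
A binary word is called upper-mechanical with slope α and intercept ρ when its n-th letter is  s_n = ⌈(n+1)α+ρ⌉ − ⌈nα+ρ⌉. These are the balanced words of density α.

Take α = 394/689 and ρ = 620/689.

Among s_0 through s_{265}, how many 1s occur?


153

#1s = Σ_{n=0}^{265} s_n = Σ_{n=0}^{265} (⌈(n+1)α+ρ⌉ − ⌈nα+ρ⌉)
the sum telescopes: every ⌈nα+ρ⌉ with 0 < n < 266 appears once with + and once with −, leaving ⌈266α+ρ⌉ − ⌈0·α+ρ⌉
266α + ρ = (266·394 + 620) / 689 = 105424/689
ρ = 620/689
⌈105424/689⌉ = 154,  ⌈620/689⌉ = 1
#1s = 154 − 1 = 153


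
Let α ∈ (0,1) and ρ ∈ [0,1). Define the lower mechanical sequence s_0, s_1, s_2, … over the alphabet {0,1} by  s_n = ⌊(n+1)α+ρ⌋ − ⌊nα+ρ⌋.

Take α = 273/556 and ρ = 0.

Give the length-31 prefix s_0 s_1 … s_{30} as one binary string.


n=0: ⌊(1·273)/556⌋ − ⌊(0·273)/556⌋ = ⌊273/556⌋ − ⌊0/556⌋ = 0 − 0 = 0
n=1: ⌊(2·273)/556⌋ − ⌊(1·273)/556⌋ = ⌊546/556⌋ − ⌊273/556⌋ = 0 − 0 = 0
n=2: ⌊(3·273)/556⌋ − ⌊(2·273)/556⌋ = ⌊819/556⌋ − ⌊546/556⌋ = 1 − 0 = 1
n=3: ⌊(4·273)/556⌋ − ⌊(3·273)/556⌋ = ⌊1092/556⌋ − ⌊819/556⌋ = 1 − 1 = 0
n=4: ⌊(5·273)/556⌋ − ⌊(4·273)/556⌋ = ⌊1365/556⌋ − ⌊1092/556⌋ = 2 − 1 = 1
n=5: ⌊(6·273)/556⌋ − ⌊(5·273)/556⌋ = ⌊1638/556⌋ − ⌊1365/556⌋ = 2 − 2 = 0
n=6: ⌊(7·273)/556⌋ − ⌊(6·273)/556⌋ = ⌊1911/556⌋ − ⌊1638/556⌋ = 3 − 2 = 1
n=7: ⌊(8·273)/556⌋ − ⌊(7·273)/556⌋ = ⌊2184/556⌋ − ⌊1911/556⌋ = 3 − 3 = 0
n=8: ⌊(9·273)/556⌋ − ⌊(8·273)/556⌋ = ⌊2457/556⌋ − ⌊2184/556⌋ = 4 − 3 = 1
n=9: ⌊(10·273)/556⌋ − ⌊(9·273)/556⌋ = ⌊2730/556⌋ − ⌊2457/556⌋ = 4 − 4 = 0
n=10: ⌊(11·273)/556⌋ − ⌊(10·273)/556⌋ = ⌊3003/556⌋ − ⌊2730/556⌋ = 5 − 4 = 1
n=11: ⌊(12·273)/556⌋ − ⌊(11·273)/556⌋ = ⌊3276/556⌋ − ⌊3003/556⌋ = 5 − 5 = 0
n=12: ⌊(13·273)/556⌋ − ⌊(12·273)/556⌋ = ⌊3549/556⌋ − ⌊3276/556⌋ = 6 − 5 = 1
n=13: ⌊(14·273)/556⌋ − ⌊(13·273)/556⌋ = ⌊3822/556⌋ − ⌊3549/556⌋ = 6 − 6 = 0
n=14: ⌊(15·273)/556⌋ − ⌊(14·273)/556⌋ = ⌊4095/556⌋ − ⌊3822/556⌋ = 7 − 6 = 1
n=15: ⌊(16·273)/556⌋ − ⌊(15·273)/556⌋ = ⌊4368/556⌋ − ⌊4095/556⌋ = 7 − 7 = 0
n=16: ⌊(17·273)/556⌋ − ⌊(16·273)/556⌋ = ⌊4641/556⌋ − ⌊4368/556⌋ = 8 − 7 = 1
n=17: ⌊(18·273)/556⌋ − ⌊(17·273)/556⌋ = ⌊4914/556⌋ − ⌊4641/556⌋ = 8 − 8 = 0
n=18: ⌊(19·273)/556⌋ − ⌊(18·273)/556⌋ = ⌊5187/556⌋ − ⌊4914/556⌋ = 9 − 8 = 1
n=19: ⌊(20·273)/556⌋ − ⌊(19·273)/556⌋ = ⌊5460/556⌋ − ⌊5187/556⌋ = 9 − 9 = 0
n=20: ⌊(21·273)/556⌋ − ⌊(20·273)/556⌋ = ⌊5733/556⌋ − ⌊5460/556⌋ = 10 − 9 = 1
n=21: ⌊(22·273)/556⌋ − ⌊(21·273)/556⌋ = ⌊6006/556⌋ − ⌊5733/556⌋ = 10 − 10 = 0
n=22: ⌊(23·273)/556⌋ − ⌊(22·273)/556⌋ = ⌊6279/556⌋ − ⌊6006/556⌋ = 11 − 10 = 1
n=23: ⌊(24·273)/556⌋ − ⌊(23·273)/556⌋ = ⌊6552/556⌋ − ⌊6279/556⌋ = 11 − 11 = 0
n=24: ⌊(25·273)/556⌋ − ⌊(24·273)/556⌋ = ⌊6825/556⌋ − ⌊6552/556⌋ = 12 − 11 = 1
n=25: ⌊(26·273)/556⌋ − ⌊(25·273)/556⌋ = ⌊7098/556⌋ − ⌊6825/556⌋ = 12 − 12 = 0
n=26: ⌊(27·273)/556⌋ − ⌊(26·273)/556⌋ = ⌊7371/556⌋ − ⌊7098/556⌋ = 13 − 12 = 1
n=27: ⌊(28·273)/556⌋ − ⌊(27·273)/556⌋ = ⌊7644/556⌋ − ⌊7371/556⌋ = 13 − 13 = 0
n=28: ⌊(29·273)/556⌋ − ⌊(28·273)/556⌋ = ⌊7917/556⌋ − ⌊7644/556⌋ = 14 − 13 = 1
n=29: ⌊(30·273)/556⌋ − ⌊(29·273)/556⌋ = ⌊8190/556⌋ − ⌊7917/556⌋ = 14 − 14 = 0
n=30: ⌊(31·273)/556⌋ − ⌊(30·273)/556⌋ = ⌊8463/556⌋ − ⌊8190/556⌋ = 15 − 14 = 1

0010101010101010101010101010101
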